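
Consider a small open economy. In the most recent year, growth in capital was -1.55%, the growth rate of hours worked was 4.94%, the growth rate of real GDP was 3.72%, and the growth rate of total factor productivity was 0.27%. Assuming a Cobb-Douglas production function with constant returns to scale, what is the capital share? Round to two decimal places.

gY = gA + α·gK + (1−α)·gL, so gY − gA − gL = α(gK − gL).
3.72 − 0.27 − 4.94 = α × (-1.55 − 4.94).
-1.49 = -6.49 α, so α = 0.2296.

The capital share is 0.23.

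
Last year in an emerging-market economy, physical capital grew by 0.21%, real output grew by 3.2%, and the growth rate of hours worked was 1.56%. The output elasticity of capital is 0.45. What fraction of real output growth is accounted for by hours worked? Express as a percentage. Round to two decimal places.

Labor's share = 1 − 0.45 = 0.55.
Hours worked contributed 0.55 × 1.56 = 0.858 pp.
Share of growth = 0.858 / 3.2 × 100 = 26.8125%.

Hours worked accounted for 26.81% of growth.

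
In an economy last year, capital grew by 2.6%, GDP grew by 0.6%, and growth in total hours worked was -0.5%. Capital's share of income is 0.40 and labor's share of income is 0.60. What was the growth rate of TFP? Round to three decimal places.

Labor's share = 1 − 0.4 = 0.6.
Capital: 0.4 × 2.6 = 1.04 pp.
Total hours worked: 0.6 × (-0.5) = -0.3 pp.
TFP growth = 0.6 − 0.74 = -0.14%.

-0.140%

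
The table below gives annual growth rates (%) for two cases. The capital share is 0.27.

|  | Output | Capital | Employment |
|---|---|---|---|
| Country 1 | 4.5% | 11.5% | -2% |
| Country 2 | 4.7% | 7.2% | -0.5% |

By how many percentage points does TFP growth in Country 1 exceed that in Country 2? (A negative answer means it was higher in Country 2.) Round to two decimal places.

Labor's share = 1 − 0.27 = 0.73.
Country 1: TFP = 4.5 − 3.105 + 1.46 = 2.855%.
Country 2: TFP = 4.7 − 1.944 + 0.365 = 3.121%.
Difference = 2.855 − (3.121) = -0.266 pp.

-0.27 percentage points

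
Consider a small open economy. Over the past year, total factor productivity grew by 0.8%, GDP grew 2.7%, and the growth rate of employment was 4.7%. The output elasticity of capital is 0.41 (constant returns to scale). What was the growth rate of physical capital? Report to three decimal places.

Labor's share = 1 − 0.41 = 0.59.
gY = gA + 0.59×4.7 + 0.41×g.
0.41×g = 2.7 − 0.8 − 2.773 = -0.873.
g = -0.873 / 0.41 = -2.12927%.

-2.129%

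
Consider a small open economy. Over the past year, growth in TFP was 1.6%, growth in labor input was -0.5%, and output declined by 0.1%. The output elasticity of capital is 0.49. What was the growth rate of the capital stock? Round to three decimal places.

-2.949%

Labor's share = 1 − 0.49 = 0.51.
gY = gA + 0.51×(-0.5) + 0.49×g.
0.49×g = -0.1 − 1.6 + 0.255 = -1.445.
g = -1.445 / 0.49 = -2.94898%.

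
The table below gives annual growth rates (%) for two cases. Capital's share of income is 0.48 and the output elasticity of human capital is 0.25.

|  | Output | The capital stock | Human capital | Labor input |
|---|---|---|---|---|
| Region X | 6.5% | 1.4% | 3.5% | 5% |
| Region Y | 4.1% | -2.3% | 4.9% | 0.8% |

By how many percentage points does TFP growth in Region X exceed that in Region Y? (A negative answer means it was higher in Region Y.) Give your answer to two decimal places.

-0.16 percentage points

Labor's share = 1 − 0.48 − 0.25 = 0.27.
Region X: TFP = 6.5 − 0.672 − 0.875 − 1.35 = 3.603%.
Region Y: TFP = 4.1 + 1.104 − 1.225 − 0.216 = 3.763%.
Difference = 3.603 − (3.763) = -0.16 pp.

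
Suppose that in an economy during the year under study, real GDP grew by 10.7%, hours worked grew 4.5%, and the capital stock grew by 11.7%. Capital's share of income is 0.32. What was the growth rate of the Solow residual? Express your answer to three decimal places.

Labor's share = 1 − 0.32 = 0.68.
The capital stock: 0.32 × 11.7 = 3.744 pp.
Hours worked: 0.68 × 4.5 = 3.06 pp.
TFP growth = 10.7 − 6.804 = 3.896%.

The Solow residual grew 3.896%.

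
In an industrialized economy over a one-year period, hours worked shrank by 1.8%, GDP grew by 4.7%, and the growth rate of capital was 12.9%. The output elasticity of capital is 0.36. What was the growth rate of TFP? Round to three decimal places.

1.208%

Labor's share = 1 − 0.36 = 0.64.
Capital: 0.36 × 12.9 = 4.644 pp.
Hours worked: 0.64 × (-1.8) = -1.152 pp.
TFP growth = 4.7 − 3.492 = 1.208%.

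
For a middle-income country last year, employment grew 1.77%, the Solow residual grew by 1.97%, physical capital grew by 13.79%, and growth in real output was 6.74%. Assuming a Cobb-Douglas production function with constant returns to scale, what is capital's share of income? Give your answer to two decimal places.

Capital's share of income is 0.25.

gY = gA + α·gK + (1−α)·gL, so gY − gA − gL = α(gK − gL).
6.74 − 1.97 − 1.77 = α × (13.79 − 1.77).
3 = 12.02 α, so α = 0.2496.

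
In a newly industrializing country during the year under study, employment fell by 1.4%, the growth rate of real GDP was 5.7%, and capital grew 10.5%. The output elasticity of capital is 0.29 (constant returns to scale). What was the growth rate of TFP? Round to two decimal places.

Labor's share = 1 − 0.29 = 0.71.
Capital: 0.29 × 10.5 = 3.045 pp.
Employment: 0.71 × (-1.4) = -0.994 pp.
TFP growth = 5.7 − 2.051 = 3.649%.

3.65%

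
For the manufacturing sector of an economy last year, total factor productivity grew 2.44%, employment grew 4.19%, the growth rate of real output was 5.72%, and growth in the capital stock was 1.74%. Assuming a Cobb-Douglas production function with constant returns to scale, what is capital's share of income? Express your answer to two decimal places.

Capital's share of income is 0.37.

gY = gA + α·gK + (1−α)·gL, so gY − gA − gL = α(gK − gL).
5.72 − 2.44 − 4.19 = α × (1.74 − 4.19).
-0.91 = -2.45 α, so α = 0.3714.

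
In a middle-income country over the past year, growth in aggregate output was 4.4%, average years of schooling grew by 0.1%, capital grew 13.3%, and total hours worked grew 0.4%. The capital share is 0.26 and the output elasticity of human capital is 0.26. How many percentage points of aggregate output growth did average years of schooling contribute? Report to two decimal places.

Contribution = share × growth = 0.26 × 0.1 = 0.026 pp.

0.03 percentage points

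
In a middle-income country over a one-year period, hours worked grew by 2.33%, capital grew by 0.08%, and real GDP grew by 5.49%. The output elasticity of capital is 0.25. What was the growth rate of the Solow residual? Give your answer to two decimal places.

3.72%

Labor's share = 1 − 0.25 = 0.75.
Capital: 0.25 × 0.08 = 0.02 pp.
Hours worked: 0.75 × 2.33 = 1.7475 pp.
TFP growth = 5.49 − 1.7675 = 3.7225%.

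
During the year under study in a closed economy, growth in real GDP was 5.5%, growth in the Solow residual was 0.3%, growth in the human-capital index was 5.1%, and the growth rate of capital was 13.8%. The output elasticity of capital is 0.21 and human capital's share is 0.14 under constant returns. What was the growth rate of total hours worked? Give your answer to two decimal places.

Labor's share = 1 − 0.21 − 0.14 = 0.65.
gY = gA + 0.21×13.8 + 0.14×5.1 + 0.65×g.
0.65×g = 5.5 − 0.3 − 3.612 = 1.588.
g = 1.588 / 0.65 = 2.4431%.

2.44%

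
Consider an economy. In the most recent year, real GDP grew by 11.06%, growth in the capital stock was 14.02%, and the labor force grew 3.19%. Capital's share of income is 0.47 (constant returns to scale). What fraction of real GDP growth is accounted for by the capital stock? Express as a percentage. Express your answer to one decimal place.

The capital stock contributed 0.47 × 14.02 = 6.5894 pp.
Share of growth = 6.5894 / 11.06 × 100 = 59.579%.

59.6%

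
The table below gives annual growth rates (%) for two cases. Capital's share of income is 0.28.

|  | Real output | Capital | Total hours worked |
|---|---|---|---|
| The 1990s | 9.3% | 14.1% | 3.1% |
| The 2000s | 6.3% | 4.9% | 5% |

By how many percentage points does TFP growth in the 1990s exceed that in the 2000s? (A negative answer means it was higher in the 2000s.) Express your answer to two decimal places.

1.79 percentage points

Labor's share = 1 − 0.28 = 0.72.
The 1990s: TFP = 9.3 − 3.948 − 2.232 = 3.12%.
The 2000s: TFP = 6.3 − 1.372 − 3.6 = 1.328%.
Difference = 3.12 − (1.328) = 1.792 pp.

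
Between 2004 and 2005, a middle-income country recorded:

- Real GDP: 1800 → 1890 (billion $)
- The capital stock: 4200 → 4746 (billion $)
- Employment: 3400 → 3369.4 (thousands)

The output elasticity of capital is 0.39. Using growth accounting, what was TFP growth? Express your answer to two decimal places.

Real GDP growth = (1890 − 1800) / 1800 = 5%.
The capital stock growth = (4746 − 4200) / 4200 = 13%.
Employment growth = (3369.4 − 3400) / 3400 = -0.9%.
Labor's share = 1 − 0.39 = 0.61.
The capital stock: 0.39 × 13 = 5.07 pp.
Employment: 0.61 × (-0.9) = -0.549 pp.
TFP growth = 5 − 4.521 = 0.479%.

TFP grew 0.48%.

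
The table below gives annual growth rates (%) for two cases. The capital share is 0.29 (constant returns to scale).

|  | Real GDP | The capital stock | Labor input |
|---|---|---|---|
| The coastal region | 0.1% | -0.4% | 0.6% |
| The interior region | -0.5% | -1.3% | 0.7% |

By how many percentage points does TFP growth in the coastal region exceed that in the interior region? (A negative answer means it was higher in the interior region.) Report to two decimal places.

Labor's share = 1 − 0.29 = 0.71.
The coastal region: TFP = 0.1 + 0.116 − 0.426 = -0.21%.
The interior region: TFP = -0.5 + 0.377 − 0.497 = -0.62%.
Difference = -0.21 − (-0.62) = 0.41 pp.

0.41 percentage points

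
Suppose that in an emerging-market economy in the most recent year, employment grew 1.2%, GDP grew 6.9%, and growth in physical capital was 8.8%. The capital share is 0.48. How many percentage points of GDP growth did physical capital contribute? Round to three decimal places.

4.224 pp

Contribution = share × growth = 0.48 × 8.8 = 4.224 pp.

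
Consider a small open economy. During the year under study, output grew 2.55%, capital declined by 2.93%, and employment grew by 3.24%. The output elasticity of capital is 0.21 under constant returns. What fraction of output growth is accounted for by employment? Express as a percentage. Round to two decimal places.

Labor's share = 1 − 0.21 = 0.79.
Employment contributed 0.79 × 3.24 = 2.5596 pp.
Share of growth = 2.5596 / 2.55 × 100 = 100.3765%.

Employment accounted for 100.38% of growth.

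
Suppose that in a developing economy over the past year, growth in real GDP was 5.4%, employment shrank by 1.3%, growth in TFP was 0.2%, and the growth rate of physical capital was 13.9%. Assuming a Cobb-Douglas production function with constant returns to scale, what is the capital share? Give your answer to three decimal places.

0.428

gY = gA + α·gK + (1−α)·gL, so gY − gA − gL = α(gK − gL).
5.4 − 0.2 + 1.3 = α × (13.9 − (-1.3)).
6.5 = 15.2 α, so α = 0.42763.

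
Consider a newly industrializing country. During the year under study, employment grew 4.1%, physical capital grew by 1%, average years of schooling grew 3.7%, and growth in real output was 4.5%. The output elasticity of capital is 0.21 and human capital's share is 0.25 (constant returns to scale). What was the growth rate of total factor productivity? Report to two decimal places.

Labor's share = 1 − 0.21 − 0.25 = 0.54.
Physical capital: 0.21 × 1 = 0.21 pp.
Average years of schooling: 0.25 × 3.7 = 0.925 pp.
Employment: 0.54 × 4.1 = 2.214 pp.
TFP growth = 4.5 − 3.349 = 1.151%.

Total factor productivity grew 1.15%.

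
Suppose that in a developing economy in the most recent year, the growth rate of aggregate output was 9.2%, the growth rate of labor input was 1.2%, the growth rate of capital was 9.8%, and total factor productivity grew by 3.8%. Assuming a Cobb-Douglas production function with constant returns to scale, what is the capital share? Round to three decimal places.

The capital share is 0.488.

gY = gA + α·gK + (1−α)·gL, so gY − gA − gL = α(gK − gL).
9.2 − 3.8 − 1.2 = α × (9.8 − 1.2).
4.2 = 8.6 α, so α = 0.48837.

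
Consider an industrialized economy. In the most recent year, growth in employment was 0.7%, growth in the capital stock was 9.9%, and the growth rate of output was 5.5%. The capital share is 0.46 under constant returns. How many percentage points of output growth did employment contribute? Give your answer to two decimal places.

0.38 pp

Labor's share = 1 − 0.46 = 0.54.
Contribution = share × growth = 0.54 × 0.7 = 0.378 pp.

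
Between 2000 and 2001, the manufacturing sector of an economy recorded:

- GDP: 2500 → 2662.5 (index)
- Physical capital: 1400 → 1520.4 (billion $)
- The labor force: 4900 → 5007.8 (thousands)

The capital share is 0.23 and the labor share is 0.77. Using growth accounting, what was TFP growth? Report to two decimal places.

TFP grew 2.83%.

GDP growth = (2662.5 − 2500) / 2500 = 6.5%.
Physical capital growth = (1520.4 − 1400) / 1400 = 8.6%.
The labor force growth = (5007.8 − 4900) / 4900 = 2.2%.
Labor's share = 1 − 0.23 = 0.77.
Physical capital: 0.23 × 8.6 = 1.978 pp.
The labor force: 0.77 × 2.2 = 1.694 pp.
TFP growth = 6.5 − 3.672 = 2.828%.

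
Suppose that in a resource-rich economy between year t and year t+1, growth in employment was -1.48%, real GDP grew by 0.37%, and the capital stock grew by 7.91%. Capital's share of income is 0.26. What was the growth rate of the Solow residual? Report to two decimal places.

-0.59%

Labor's share = 1 − 0.26 = 0.74.
The capital stock: 0.26 × 7.91 = 2.0566 pp.
Employment: 0.74 × (-1.48) = -1.0952 pp.
TFP growth = 0.37 − 0.9614 = -0.5914%.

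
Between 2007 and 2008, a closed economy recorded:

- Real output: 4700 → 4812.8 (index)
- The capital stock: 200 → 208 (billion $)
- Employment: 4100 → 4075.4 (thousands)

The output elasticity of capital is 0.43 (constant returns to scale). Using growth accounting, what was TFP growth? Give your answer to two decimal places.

Real output growth = (4812.8 − 4700) / 4700 = 2.4%.
The capital stock growth = (208 − 200) / 200 = 4%.
Employment growth = (4075.4 − 4100) / 4100 = -0.6%.
Labor's share = 1 − 0.43 = 0.57.
The capital stock: 0.43 × 4 = 1.72 pp.
Employment: 0.57 × (-0.6) = -0.342 pp.
TFP growth = 2.4 − 1.378 = 1.022%.

TFP growth was 1.02%.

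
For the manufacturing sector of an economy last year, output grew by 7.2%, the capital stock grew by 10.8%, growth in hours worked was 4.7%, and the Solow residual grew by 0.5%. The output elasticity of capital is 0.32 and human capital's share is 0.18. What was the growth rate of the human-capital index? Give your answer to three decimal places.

The human-capital index growth was 4.967%.

Labor's share = 1 − 0.32 − 0.18 = 0.5.
gY = gA + 0.32×10.8 + 0.5×4.7 + 0.18×g.
0.18×g = 7.2 − 0.5 − 5.806 = 0.894.
g = 0.894 / 0.18 = 4.96667%.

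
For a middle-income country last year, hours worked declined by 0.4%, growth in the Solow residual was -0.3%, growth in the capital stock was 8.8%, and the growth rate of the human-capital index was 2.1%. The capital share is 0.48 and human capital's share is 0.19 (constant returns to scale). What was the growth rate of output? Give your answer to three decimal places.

Labor's share = 1 − 0.48 − 0.19 = 0.33.
The capital stock: 0.48 × 8.8 = 4.224 pp.
The human-capital index: 0.19 × 2.1 = 0.399 pp.
Hours worked: 0.33 × (-0.4) = -0.132 pp.
Output growth = -0.3 + 4.491 = 4.191%.

4.191%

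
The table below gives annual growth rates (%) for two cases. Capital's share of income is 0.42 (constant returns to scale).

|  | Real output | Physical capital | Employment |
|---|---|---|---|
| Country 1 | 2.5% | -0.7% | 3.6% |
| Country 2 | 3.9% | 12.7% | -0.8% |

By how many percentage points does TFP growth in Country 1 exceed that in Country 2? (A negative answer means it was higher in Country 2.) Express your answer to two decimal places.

1.68 percentage points

Labor's share = 1 − 0.42 = 0.58.
Country 1: TFP = 2.5 + 0.294 − 2.088 = 0.706%.
Country 2: TFP = 3.9 − 5.334 + 0.464 = -0.97%.
Difference = 0.706 − (-0.97) = 1.676 pp.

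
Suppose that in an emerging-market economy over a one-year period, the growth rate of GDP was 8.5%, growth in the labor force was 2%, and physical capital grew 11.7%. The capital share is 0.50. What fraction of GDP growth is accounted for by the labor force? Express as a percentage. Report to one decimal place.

Labor's share = 1 − 0.5 = 0.5.
The labor force contributed 0.5 × 2 = 1 pp.
Share of growth = 1 / 8.5 × 100 = 11.765%.

The labor force accounted for 11.8% of growth.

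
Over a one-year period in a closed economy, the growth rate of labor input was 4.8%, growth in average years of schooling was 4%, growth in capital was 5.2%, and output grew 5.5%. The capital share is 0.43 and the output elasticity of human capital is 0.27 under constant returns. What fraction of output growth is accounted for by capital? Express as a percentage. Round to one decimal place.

Capital accounted for 40.7% of growth.

Capital contributed 0.43 × 5.2 = 2.236 pp.
Share of growth = 2.236 / 5.5 × 100 = 40.655%.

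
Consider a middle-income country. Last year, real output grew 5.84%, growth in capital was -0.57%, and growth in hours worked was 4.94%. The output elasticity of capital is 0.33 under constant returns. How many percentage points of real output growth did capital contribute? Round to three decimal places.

-0.188 pp

Contribution = share × growth = 0.33 × (-0.57) = -0.1881 pp.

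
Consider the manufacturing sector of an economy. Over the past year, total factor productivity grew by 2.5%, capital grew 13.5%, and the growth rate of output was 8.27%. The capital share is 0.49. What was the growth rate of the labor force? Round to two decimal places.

-1.66%

Labor's share = 1 − 0.49 = 0.51.
gY = gA + 0.49×13.5 + 0.51×g.
0.51×g = 8.27 − 2.5 − 6.615 = -0.845.
g = -0.845 / 0.51 = -1.6569%.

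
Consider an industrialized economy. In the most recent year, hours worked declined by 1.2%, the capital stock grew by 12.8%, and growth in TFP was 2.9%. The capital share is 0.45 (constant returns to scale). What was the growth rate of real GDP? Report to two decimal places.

Labor's share = 1 − 0.45 = 0.55.
The capital stock: 0.45 × 12.8 = 5.76 pp.
Hours worked: 0.55 × (-1.2) = -0.66 pp.
Output growth = 2.9 + 5.1 = 8%.

8.00%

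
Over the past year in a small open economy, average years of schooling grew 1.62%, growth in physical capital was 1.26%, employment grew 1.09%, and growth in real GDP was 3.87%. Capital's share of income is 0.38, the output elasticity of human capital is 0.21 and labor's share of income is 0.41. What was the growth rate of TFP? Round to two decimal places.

Labor's share = 1 − 0.38 − 0.21 = 0.41.
Physical capital: 0.38 × 1.26 = 0.4788 pp.
Average years of schooling: 0.21 × 1.62 = 0.3402 pp.
Employment: 0.41 × 1.09 = 0.4469 pp.
TFP growth = 3.87 − 1.2659 = 2.6041%.

2.60%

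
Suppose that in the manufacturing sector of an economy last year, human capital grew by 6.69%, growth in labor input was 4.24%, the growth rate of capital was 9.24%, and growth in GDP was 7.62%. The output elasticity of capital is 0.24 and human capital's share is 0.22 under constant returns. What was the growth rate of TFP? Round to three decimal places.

Labor's share = 1 − 0.24 − 0.22 = 0.54.
Capital: 0.24 × 9.24 = 2.2176 pp.
Human capital: 0.22 × 6.69 = 1.4718 pp.
Labor input: 0.54 × 4.24 = 2.2896 pp.
TFP growth = 7.62 − 5.979 = 1.641%.

TFP grew 1.641%.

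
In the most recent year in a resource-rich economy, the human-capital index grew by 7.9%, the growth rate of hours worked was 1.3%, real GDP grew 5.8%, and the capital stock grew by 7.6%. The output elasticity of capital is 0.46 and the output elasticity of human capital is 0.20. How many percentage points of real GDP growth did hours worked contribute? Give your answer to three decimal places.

0.442 percentage points

Labor's share = 1 − 0.46 − 0.2 = 0.34.
Contribution = share × growth = 0.34 × 1.3 = 0.442 pp.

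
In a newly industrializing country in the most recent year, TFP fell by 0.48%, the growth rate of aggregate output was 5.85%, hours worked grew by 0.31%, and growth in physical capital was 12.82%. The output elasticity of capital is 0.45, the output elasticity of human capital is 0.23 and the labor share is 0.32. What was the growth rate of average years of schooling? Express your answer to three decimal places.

2.008%

Labor's share = 1 − 0.45 − 0.23 = 0.32.
gY = gA + 0.45×12.82 + 0.32×0.31 + 0.23×g.
0.23×g = 5.85 + 0.48 − 5.8682 = 0.4618.
g = 0.4618 / 0.23 = 2.00783%.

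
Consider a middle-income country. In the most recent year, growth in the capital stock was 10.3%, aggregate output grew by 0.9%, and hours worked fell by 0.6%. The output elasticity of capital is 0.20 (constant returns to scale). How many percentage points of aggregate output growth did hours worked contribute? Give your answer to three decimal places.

Labor's share = 1 − 0.2 = 0.8.
Contribution = share × growth = 0.8 × (-0.6) = -0.48 pp.

-0.480 pp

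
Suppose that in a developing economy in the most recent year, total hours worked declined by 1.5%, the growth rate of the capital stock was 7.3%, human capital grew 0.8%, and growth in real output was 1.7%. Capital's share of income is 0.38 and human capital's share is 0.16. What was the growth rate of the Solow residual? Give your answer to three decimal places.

-0.512%

Labor's share = 1 − 0.38 − 0.16 = 0.46.
The capital stock: 0.38 × 7.3 = 2.774 pp.
Human capital: 0.16 × 0.8 = 0.128 pp.
Total hours worked: 0.46 × (-1.5) = -0.69 pp.
TFP growth = 1.7 − 2.212 = -0.512%.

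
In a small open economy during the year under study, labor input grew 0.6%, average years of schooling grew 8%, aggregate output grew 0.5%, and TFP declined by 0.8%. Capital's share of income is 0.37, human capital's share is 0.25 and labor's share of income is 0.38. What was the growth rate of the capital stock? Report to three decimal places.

-2.508%

Labor's share = 1 − 0.37 − 0.25 = 0.38.
gY = gA + 0.25×8 + 0.38×0.6 + 0.37×g.
0.37×g = 0.5 + 0.8 − 2.228 = -0.928.
g = -0.928 / 0.37 = -2.50811%.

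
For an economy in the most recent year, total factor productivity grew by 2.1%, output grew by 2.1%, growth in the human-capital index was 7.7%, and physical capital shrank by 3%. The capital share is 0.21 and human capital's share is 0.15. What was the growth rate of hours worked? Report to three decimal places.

-0.820%

Labor's share = 1 − 0.21 − 0.15 = 0.64.
gY = gA + 0.21×(-3) + 0.15×7.7 + 0.64×g.
0.64×g = 2.1 − 2.1 − 0.525 = -0.525.
g = -0.525 / 0.64 = -0.82031%.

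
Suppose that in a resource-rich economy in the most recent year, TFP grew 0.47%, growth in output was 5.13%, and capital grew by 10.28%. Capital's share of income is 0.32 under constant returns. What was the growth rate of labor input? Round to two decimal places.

Labor's share = 1 − 0.32 = 0.68.
gY = gA + 0.32×10.28 + 0.68×g.
0.68×g = 5.13 − 0.47 − 3.2896 = 1.3704.
g = 1.3704 / 0.68 = 2.0153%.

2.02%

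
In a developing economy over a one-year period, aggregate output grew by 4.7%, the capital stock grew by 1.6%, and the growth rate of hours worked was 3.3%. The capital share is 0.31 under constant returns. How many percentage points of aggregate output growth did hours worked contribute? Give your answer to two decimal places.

2.28

Labor's share = 1 − 0.31 = 0.69.
Contribution = share × growth = 0.69 × 3.3 = 2.277 pp.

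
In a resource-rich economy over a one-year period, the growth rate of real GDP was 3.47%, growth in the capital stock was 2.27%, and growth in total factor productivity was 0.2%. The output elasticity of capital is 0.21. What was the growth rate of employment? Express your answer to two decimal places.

Labor's share = 1 − 0.21 = 0.79.
gY = gA + 0.21×2.27 + 0.79×g.
0.79×g = 3.47 − 0.2 − 0.4767 = 2.7933.
g = 2.7933 / 0.79 = 3.5358%.

3.54%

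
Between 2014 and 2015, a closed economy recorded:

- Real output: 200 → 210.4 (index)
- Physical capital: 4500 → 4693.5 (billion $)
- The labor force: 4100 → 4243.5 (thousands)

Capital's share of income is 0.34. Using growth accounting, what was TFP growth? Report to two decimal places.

Real output growth = (210.4 − 200) / 200 = 5.2%.
Physical capital growth = (4693.5 − 4500) / 4500 = 4.3%.
The labor force growth = (4243.5 − 4100) / 4100 = 3.5%.
Labor's share = 1 − 0.34 = 0.66.
Physical capital: 0.34 × 4.3 = 1.462 pp.
The labor force: 0.66 × 3.5 = 2.31 pp.
TFP growth = 5.2 − 3.772 = 1.428%.

1.43%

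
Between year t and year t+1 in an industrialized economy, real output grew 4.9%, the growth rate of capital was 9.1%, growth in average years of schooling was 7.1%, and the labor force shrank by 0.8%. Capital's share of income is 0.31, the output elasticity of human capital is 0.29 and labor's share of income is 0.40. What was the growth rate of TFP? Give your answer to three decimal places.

Labor's share = 1 − 0.31 − 0.29 = 0.4.
Capital: 0.31 × 9.1 = 2.821 pp.
Average years of schooling: 0.29 × 7.1 = 2.059 pp.
The labor force: 0.4 × (-0.8) = -0.32 pp.
TFP growth = 4.9 − 4.56 = 0.34%.

0.340%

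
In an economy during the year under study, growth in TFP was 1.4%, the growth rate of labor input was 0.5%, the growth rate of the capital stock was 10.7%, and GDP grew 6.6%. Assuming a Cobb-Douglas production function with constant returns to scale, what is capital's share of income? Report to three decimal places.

gY = gA + α·gK + (1−α)·gL, so gY − gA − gL = α(gK − gL).
6.6 − 1.4 − 0.5 = α × (10.7 − 0.5).
4.7 = 10.2 α, so α = 0.46078.

Capital's share of income is 0.461.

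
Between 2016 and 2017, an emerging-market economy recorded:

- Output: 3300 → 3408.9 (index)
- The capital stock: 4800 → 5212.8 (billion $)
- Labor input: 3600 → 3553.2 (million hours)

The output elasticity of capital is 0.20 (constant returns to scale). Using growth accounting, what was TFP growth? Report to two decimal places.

Output growth = (3408.9 − 3300) / 3300 = 3.3%.
The capital stock growth = (5212.8 − 4800) / 4800 = 8.6%.
Labor input growth = (3553.2 − 3600) / 3600 = -1.3%.
Labor's share = 1 − 0.2 = 0.8.
The capital stock: 0.2 × 8.6 = 1.72 pp.
Labor input: 0.8 × (-1.3) = -1.04 pp.
TFP growth = 3.3 − 0.68 = 2.62%.

2.62%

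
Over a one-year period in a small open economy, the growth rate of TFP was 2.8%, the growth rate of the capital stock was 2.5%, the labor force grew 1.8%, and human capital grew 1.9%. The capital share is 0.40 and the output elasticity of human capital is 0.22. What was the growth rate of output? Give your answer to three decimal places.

Labor's share = 1 − 0.4 − 0.22 = 0.38.
The capital stock: 0.4 × 2.5 = 1 pp.
Human capital: 0.22 × 1.9 = 0.418 pp.
The labor force: 0.38 × 1.8 = 0.684 pp.
Output growth = 2.8 + 2.102 = 4.902%.

4.902%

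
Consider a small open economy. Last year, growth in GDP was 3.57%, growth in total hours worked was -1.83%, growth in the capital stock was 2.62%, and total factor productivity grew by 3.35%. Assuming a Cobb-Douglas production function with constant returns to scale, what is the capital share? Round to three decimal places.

0.461

gY = gA + α·gK + (1−α)·gL, so gY − gA − gL = α(gK − gL).
3.57 − 3.35 + 1.83 = α × (2.62 − (-1.83)).
2.05 = 4.45 α, so α = 0.46067.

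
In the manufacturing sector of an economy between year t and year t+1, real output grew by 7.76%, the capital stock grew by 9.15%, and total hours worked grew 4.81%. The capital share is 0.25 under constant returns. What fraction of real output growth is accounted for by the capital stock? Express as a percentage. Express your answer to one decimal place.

29.5%

The capital stock contributed 0.25 × 9.15 = 2.2875 pp.
Share of growth = 2.2875 / 7.76 × 100 = 29.478%.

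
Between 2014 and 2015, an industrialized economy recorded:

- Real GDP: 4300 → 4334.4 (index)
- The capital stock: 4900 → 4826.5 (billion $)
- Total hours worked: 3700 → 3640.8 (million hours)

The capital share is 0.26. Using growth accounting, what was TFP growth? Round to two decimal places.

TFP growth was 2.37%.

Real GDP growth = (4334.4 − 4300) / 4300 = 0.8%.
The capital stock growth = (4826.5 − 4900) / 4900 = -1.5%.
Total hours worked growth = (3640.8 − 3700) / 3700 = -1.6%.
Labor's share = 1 − 0.26 = 0.74.
The capital stock: 0.26 × (-1.5) = -0.39 pp.
Total hours worked: 0.74 × (-1.6) = -1.184 pp.
TFP growth = 0.8 + 1.574 = 2.374%.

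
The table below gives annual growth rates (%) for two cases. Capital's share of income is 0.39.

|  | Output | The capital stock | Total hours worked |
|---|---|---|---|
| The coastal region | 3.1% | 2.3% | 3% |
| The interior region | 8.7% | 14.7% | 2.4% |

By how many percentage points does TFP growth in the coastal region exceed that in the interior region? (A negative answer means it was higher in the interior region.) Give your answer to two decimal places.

Labor's share = 1 − 0.39 = 0.61.
The coastal region: TFP = 3.1 − 0.897 − 1.83 = 0.373%.
The interior region: TFP = 8.7 − 5.733 − 1.464 = 1.503%.
Difference = 0.373 − (1.503) = -1.13 pp.

-1.13 percentage points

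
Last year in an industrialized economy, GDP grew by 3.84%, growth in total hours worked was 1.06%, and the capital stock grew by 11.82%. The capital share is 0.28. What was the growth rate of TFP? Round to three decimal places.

-0.233%

Labor's share = 1 − 0.28 = 0.72.
The capital stock: 0.28 × 11.82 = 3.3096 pp.
Total hours worked: 0.72 × 1.06 = 0.7632 pp.
TFP growth = 3.84 − 4.0728 = -0.2328%.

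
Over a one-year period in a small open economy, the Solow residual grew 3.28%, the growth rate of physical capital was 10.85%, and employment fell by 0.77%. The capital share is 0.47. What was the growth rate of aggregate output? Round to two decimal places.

Labor's share = 1 − 0.47 = 0.53.
Physical capital: 0.47 × 10.85 = 5.0995 pp.
Employment: 0.53 × (-0.77) = -0.4081 pp.
Output growth = 3.28 + 4.6914 = 7.9714%.

Aggregate output growth was 7.97%.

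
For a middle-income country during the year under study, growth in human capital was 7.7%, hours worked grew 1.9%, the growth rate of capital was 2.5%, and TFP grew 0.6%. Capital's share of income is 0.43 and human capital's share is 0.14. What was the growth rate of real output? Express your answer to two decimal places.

Labor's share = 1 − 0.43 − 0.14 = 0.43.
Capital: 0.43 × 2.5 = 1.075 pp.
Human capital: 0.14 × 7.7 = 1.078 pp.
Hours worked: 0.43 × 1.9 = 0.817 pp.
Output growth = 0.6 + 2.97 = 3.57%.

3.57%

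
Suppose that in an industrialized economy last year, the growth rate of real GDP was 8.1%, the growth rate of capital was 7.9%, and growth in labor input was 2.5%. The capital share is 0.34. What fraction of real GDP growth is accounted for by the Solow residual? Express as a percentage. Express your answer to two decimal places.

Labor's share = 1 − 0.34 = 0.66.
Capital: 0.34 × 7.9 = 2.686 pp.
Labor input: 0.66 × 2.5 = 1.65 pp.
TFP growth = 8.1 − 4.336 = 3.764%.
TFP share of growth = 3.764 / 8.1 × 100 = 46.4691%.

46.47%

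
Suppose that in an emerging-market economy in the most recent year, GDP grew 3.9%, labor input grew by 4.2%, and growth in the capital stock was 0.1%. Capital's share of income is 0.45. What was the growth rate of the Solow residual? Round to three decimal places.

1.545%

Labor's share = 1 − 0.45 = 0.55.
The capital stock: 0.45 × 0.1 = 0.045 pp.
Labor input: 0.55 × 4.2 = 2.31 pp.
TFP growth = 3.9 − 2.355 = 1.545%.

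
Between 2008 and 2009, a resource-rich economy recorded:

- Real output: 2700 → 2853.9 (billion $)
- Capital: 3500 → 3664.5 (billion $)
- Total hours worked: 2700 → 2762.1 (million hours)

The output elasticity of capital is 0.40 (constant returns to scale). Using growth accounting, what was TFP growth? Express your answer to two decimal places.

2.44%

Real output growth = (2853.9 − 2700) / 2700 = 5.7%.
Capital growth = (3664.5 − 3500) / 3500 = 4.7%.
Total hours worked growth = (2762.1 − 2700) / 2700 = 2.3%.
Labor's share = 1 − 0.4 = 0.6.
Capital: 0.4 × 4.7 = 1.88 pp.
Total hours worked: 0.6 × 2.3 = 1.38 pp.
TFP growth = 5.7 − 3.26 = 2.44%.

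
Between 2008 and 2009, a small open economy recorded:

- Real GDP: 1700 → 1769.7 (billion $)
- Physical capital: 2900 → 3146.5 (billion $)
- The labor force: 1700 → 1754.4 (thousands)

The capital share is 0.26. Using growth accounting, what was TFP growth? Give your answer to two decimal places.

Real GDP growth = (1769.7 − 1700) / 1700 = 4.1%.
Physical capital growth = (3146.5 − 2900) / 2900 = 8.5%.
The labor force growth = (1754.4 − 1700) / 1700 = 3.2%.
Labor's share = 1 − 0.26 = 0.74.
Physical capital: 0.26 × 8.5 = 2.21 pp.
The labor force: 0.74 × 3.2 = 2.368 pp.
TFP growth = 4.1 − 4.578 = -0.478%.

-0.48%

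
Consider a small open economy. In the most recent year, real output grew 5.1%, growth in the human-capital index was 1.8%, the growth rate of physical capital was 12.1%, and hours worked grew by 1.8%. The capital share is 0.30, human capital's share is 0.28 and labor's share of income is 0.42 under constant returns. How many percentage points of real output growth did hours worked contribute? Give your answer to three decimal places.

Labor's share = 1 − 0.3 − 0.28 = 0.42.
Contribution = share × growth = 0.42 × 1.8 = 0.756 pp.

0.756 percentage points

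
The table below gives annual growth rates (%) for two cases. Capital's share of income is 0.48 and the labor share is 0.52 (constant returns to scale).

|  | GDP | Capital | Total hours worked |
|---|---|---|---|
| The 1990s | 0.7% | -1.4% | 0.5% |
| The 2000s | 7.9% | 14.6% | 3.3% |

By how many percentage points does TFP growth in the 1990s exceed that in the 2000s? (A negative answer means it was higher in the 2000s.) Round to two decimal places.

Labor's share = 1 − 0.48 = 0.52.
The 1990s: TFP = 0.7 + 0.672 − 0.26 = 1.112%.
The 2000s: TFP = 7.9 − 7.008 − 1.716 = -0.824%.
Difference = 1.112 − (-0.824) = 1.936 pp.

1.94 percentage points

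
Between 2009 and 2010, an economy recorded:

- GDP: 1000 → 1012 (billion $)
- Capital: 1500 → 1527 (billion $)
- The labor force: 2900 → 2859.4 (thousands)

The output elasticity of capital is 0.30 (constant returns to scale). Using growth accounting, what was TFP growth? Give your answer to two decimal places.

1.64%

GDP growth = (1012 − 1000) / 1000 = 1.2%.
Capital growth = (1527 − 1500) / 1500 = 1.8%.
The labor force growth = (2859.4 − 2900) / 2900 = -1.4%.
Labor's share = 1 − 0.3 = 0.7.
Capital: 0.3 × 1.8 = 0.54 pp.
The labor force: 0.7 × (-1.4) = -0.98 pp.
TFP growth = 1.2 + 0.44 = 1.64%.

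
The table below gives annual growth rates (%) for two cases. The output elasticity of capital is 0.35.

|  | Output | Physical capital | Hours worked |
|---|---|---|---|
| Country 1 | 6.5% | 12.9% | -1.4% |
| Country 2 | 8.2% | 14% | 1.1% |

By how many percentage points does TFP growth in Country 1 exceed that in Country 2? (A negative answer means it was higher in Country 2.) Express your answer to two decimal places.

Labor's share = 1 − 0.35 = 0.65.
Country 1: TFP = 6.5 − 4.515 + 0.91 = 2.895%.
Country 2: TFP = 8.2 − 4.9 − 0.715 = 2.585%.
Difference = 2.895 − (2.585) = 0.31 pp.

0.31 percentage points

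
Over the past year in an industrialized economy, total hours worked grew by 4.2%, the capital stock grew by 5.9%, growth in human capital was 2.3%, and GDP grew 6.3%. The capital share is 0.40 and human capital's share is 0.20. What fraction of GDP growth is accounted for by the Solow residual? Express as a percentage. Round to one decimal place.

The Solow residual accounted for 28.6% of growth.

Labor's share = 1 − 0.4 − 0.2 = 0.4.
The capital stock: 0.4 × 5.9 = 2.36 pp.
Human capital: 0.2 × 2.3 = 0.46 pp.
Total hours worked: 0.4 × 4.2 = 1.68 pp.
TFP growth = 6.3 − 4.5 = 1.8%.
TFP share of growth = 1.8 / 6.3 × 100 = 28.571%.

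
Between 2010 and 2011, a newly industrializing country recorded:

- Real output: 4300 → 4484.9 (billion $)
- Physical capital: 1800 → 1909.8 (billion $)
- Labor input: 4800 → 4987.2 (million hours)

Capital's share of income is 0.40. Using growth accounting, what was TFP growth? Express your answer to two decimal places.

-0.48%

Real output growth = (4484.9 − 4300) / 4300 = 4.3%.
Physical capital growth = (1909.8 − 1800) / 1800 = 6.1%.
Labor input growth = (4987.2 − 4800) / 4800 = 3.9%.
Labor's share = 1 − 0.4 = 0.6.
Physical capital: 0.4 × 6.1 = 2.44 pp.
Labor input: 0.6 × 3.9 = 2.34 pp.
TFP growth = 4.3 − 4.78 = -0.48%.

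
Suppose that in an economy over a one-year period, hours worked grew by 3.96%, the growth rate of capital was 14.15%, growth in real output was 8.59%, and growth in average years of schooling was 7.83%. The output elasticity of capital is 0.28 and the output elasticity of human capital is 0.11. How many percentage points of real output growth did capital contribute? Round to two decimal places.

3.96 percentage points

Contribution = share × growth = 0.28 × 14.15 = 3.962 pp.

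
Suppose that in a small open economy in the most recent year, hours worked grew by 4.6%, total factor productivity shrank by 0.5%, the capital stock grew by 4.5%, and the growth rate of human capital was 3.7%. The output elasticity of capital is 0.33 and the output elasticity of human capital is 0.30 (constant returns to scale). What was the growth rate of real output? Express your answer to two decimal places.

Labor's share = 1 − 0.33 − 0.3 = 0.37.
The capital stock: 0.33 × 4.5 = 1.485 pp.
Human capital: 0.3 × 3.7 = 1.11 pp.
Hours worked: 0.37 × 4.6 = 1.702 pp.
Output growth = -0.5 + 4.297 = 3.797%.

Real output grew 3.80%.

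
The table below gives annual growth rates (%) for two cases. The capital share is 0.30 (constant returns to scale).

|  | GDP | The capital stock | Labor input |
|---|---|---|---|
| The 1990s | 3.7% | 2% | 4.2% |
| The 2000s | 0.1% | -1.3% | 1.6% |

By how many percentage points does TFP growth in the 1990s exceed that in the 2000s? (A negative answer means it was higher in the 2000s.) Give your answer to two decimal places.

Labor's share = 1 − 0.3 = 0.7.
The 1990s: TFP = 3.7 − 0.6 − 2.94 = 0.16%.
The 2000s: TFP = 0.1 + 0.39 − 1.12 = -0.63%.
Difference = 0.16 − (-0.63) = 0.79 pp.

0.79 percentage points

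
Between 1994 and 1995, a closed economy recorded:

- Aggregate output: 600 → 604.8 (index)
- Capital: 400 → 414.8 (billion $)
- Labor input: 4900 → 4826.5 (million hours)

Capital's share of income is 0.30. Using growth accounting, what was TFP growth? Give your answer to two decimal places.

Aggregate output growth = (604.8 − 600) / 600 = 0.8%.
Capital growth = (414.8 − 400) / 400 = 3.7%.
Labor input growth = (4826.5 − 4900) / 4900 = -1.5%.
Labor's share = 1 − 0.3 = 0.7.
Capital: 0.3 × 3.7 = 1.11 pp.
Labor input: 0.7 × (-1.5) = -1.05 pp.
TFP growth = 0.8 − 0.06 = 0.74%.

0.74%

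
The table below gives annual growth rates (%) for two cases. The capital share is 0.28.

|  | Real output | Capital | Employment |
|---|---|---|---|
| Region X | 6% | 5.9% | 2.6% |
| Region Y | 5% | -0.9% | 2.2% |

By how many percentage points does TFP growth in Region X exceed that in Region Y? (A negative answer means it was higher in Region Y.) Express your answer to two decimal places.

Labor's share = 1 − 0.28 = 0.72.
Region X: TFP = 6 − 1.652 − 1.872 = 2.476%.
Region Y: TFP = 5 + 0.252 − 1.584 = 3.668%.
Difference = 2.476 − (3.668) = -1.192 pp.

-1.19 percentage points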